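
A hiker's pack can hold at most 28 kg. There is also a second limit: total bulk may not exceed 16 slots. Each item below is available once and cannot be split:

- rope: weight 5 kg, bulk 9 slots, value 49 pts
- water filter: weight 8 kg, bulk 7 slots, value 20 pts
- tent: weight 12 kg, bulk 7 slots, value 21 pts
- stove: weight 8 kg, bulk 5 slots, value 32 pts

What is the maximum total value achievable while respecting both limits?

81 pts

Feasible sets respecting both limits:
- rope+stove: weight 13, bulk 14, value 81
- rope+tent: weight 17, bulk 16, value 70
- rope+water filter: weight 13, bulk 16, value 69
- tent+stove: weight 20, bulk 12, value 53
Best: 81 pts.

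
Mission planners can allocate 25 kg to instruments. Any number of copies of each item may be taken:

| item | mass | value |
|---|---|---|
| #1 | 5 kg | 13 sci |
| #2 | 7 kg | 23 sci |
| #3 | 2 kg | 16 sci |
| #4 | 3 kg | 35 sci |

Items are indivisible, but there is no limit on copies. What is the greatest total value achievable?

280 sci

Best value-per-unit is #4 at 35/3, and filling with it alone uses mass 8×3=24. No mix of the others beats 8×35 = 280.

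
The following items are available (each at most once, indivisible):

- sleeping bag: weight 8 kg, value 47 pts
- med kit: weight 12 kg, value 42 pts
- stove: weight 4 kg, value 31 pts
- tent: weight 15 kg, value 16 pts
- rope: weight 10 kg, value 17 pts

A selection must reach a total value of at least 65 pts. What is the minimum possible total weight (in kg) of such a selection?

Subsets with value ≥ 65, sorted by total weight:
- sleeping bag+stove: weight 12, value 78
- med kit+stove: weight 16, value 73
- sleeping bag+med kit: weight 20, value 89
- sleeping bag+stove+rope: weight 22, value 95
Minimum weight: 12 kg.

12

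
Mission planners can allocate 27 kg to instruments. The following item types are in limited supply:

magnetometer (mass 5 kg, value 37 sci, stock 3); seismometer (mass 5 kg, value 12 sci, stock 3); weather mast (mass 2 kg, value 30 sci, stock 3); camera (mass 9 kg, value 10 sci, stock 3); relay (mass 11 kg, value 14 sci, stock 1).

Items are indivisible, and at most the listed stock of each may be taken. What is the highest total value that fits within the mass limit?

Top feasible selections:
- 3×magnetometer + 1×seismometer + 3×weather mast: mass 26, value 213
- 3×magnetometer + 3×weather mast: mass 21, value 201
Best: 213 sci.

213 sci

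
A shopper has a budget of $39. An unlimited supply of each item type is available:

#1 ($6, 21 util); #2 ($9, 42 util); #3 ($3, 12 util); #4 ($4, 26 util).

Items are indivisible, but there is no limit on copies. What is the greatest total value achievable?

246 util

Best value-per-unit is #4 at 26/4; filling with it alone gives 9×26 = 234.
Optimal mix: 1×#3 + 9×#4 → cost 39, value 246.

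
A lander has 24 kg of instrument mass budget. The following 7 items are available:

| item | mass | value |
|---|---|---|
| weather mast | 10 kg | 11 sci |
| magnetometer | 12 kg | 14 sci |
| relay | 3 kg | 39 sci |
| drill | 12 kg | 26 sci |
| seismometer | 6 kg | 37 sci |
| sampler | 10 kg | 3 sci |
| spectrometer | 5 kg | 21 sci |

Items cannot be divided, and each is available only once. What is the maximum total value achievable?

Check high-value combinations within 24 kg:
- weather mast+relay+seismometer+spectrometer: mass 10+3+6+5=24, value 11+39+37+21=108
- relay+drill+seismometer: mass 3+12+6=21, value 39+26+37=102
- relay+seismometer+sampler+spectrometer: mass 3+6+10+5=24, value 39+37+3+21=100
Best: 108 sci.

108 sci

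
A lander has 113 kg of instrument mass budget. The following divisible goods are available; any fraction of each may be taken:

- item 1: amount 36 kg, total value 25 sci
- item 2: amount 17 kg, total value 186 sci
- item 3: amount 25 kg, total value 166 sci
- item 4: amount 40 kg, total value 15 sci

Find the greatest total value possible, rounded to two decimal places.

Take in order of value per unit:
- item 2 (186/17 per unit): all 17 → value 186, running total 186.00
- item 3 (166/25 per unit): all 25 → value 166, running total 352.00
- item 1 (25/36 per unit): all 36 → value 25, running total 377.00
- item 4 (15/40 per unit): 35 of 40 → value 35×15/40 = 13.1250, running total 390.13
Total 390.13.

390.13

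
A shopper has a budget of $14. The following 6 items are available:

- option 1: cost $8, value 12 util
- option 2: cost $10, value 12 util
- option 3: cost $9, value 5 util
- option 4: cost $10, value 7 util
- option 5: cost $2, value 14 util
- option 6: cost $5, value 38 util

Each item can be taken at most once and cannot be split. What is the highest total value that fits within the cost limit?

52 util

This is a 0/1 knapsack; check combinations near the capacity.
- option 5+option 6: cost 2+5=7, value 14+38=52
- option 1+option 6: cost 8+5=13, value 12+38=50
- option 3+option 6: cost 9+5=14, value 5+38=43
- option 6: cost 5, value 38
Best: 52 util.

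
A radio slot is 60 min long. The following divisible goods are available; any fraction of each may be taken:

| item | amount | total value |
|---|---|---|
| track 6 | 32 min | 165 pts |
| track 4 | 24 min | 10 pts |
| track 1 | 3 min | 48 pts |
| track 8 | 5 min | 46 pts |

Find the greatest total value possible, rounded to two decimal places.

267.33

Take in order of value per unit:
- track 1 (48/3 per unit): all 3 → value 48, running total 48.00
- track 8 (46/5 per unit): all 5 → value 46, running total 94.00
- track 6 (165/32 per unit): all 32 → value 165, running total 259.00
- track 4 (10/24 per unit): 20 of 24 → value 20×10/24 = 8.3333, running total 267.33
Total 267.33.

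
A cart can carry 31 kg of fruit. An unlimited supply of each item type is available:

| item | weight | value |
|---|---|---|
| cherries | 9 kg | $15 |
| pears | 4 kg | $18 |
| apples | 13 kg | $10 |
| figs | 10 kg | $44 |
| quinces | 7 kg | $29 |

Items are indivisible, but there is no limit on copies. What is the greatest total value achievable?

Best value-per-unit is pears at 18/4; filling with it alone gives 7×18 = 126.
Optimal mix: 6×pears + 1×quinces → weight 31, value 137.

$137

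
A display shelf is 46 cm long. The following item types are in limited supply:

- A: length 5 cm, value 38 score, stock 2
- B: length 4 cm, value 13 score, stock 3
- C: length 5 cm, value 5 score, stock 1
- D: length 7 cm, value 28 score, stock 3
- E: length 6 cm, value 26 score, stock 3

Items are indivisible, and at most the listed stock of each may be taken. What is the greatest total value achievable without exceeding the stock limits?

223 score

Best selections within length 46 and stock limits:
- 2×A + 1×B + 2×D + 3×E: length 46, value 223
- 2×A + 3×D + 2×E: length 43, value 212
Best: 223 score.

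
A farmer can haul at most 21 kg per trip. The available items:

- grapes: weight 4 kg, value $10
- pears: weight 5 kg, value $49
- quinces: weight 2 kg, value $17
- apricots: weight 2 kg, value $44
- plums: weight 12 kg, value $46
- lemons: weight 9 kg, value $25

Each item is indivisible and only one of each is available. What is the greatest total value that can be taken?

This is a 0/1 knapsack; check combinations near the capacity.
- pears+quinces+apricots+plums: weight 5+2+2+12=21, value 49+17+44+46=156
- pears+apricots+plums: weight 5+2+12=19, value 49+44+46=139
- pears+quinces+apricots+lemons: weight 5+2+2+9=18, value 49+17+44+25=135
- grapes+pears+apricots+lemons: weight 4+5+2+9=20, value 10+49+44+25=128
Best: $156.

$156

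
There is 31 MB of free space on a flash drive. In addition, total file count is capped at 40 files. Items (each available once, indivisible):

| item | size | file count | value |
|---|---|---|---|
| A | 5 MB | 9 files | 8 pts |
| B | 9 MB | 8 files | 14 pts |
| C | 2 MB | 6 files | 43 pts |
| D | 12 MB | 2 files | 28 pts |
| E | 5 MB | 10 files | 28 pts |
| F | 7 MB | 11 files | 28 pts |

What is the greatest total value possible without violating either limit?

Feasible sets respecting both limits:
- A+C+D+E+F: size 31, file count 38, value 135
- C+D+E+F: size 26, file count 29, value 127
- B+C+D+E: size 28, file count 26, value 113
Best: 135 pts.

135 pts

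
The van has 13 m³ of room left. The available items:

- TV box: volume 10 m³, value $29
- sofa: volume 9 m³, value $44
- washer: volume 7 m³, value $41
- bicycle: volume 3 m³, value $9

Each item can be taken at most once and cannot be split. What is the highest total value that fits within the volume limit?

$53

This is a 0/1 knapsack; check combinations near the capacity.
- sofa+bicycle: volume 9+3=12, value 44+9=53
- washer+bicycle: volume 7+3=10, value 41+9=50
- sofa: volume 9, value 44
- washer: volume 7, value 41
- TV box+bicycle: volume 10+3=13, value 29+9=38
Best: $53.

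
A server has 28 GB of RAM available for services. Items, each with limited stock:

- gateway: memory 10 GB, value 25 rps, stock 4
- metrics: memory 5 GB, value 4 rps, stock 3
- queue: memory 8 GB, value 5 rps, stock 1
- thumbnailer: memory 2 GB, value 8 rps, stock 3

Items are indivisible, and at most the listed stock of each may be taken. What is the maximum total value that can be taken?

Top feasible selections:
- 2×gateway + 3×thumbnailer: memory 26, value 74
- 2×gateway + 2×thumbnailer: memory 24, value 66
Best: 74 rps.

74 rps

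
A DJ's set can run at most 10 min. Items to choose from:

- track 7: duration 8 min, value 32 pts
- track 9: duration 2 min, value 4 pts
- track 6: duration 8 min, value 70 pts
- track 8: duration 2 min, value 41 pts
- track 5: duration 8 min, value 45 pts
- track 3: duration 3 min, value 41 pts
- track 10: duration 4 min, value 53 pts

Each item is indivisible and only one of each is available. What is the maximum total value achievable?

135 pts

Check high-value combinations within 10 min:
- track 8+track 3+track 10: duration 2+3+4=9, value 41+41+53=135
- track 6+track 8: duration 8+2=10, value 70+41=111
- track 9+track 8+track 10: duration 2+2+4=8, value 4+41+53=98
Best: 135 pts.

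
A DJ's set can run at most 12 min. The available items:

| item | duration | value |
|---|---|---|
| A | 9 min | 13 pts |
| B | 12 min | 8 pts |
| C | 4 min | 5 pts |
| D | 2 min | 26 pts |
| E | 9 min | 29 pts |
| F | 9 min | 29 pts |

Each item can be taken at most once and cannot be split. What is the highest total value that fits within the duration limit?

55 pts

Check high-value combinations within 12 min:
- D+E: duration 2+9=11, value 26+29=55
- D+F: duration 2+9=11, value 26+29=55
- A+D: duration 9+2=11, value 13+26=39
Best: 55 pts.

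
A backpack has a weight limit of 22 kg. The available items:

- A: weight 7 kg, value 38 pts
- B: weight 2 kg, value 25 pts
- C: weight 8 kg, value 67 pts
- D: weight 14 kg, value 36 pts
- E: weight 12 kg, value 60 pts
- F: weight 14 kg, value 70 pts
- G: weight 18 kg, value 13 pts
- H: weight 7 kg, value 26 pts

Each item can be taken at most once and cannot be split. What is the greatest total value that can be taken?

Check high-value combinations within 22 kg:
- B+C+E: weight 2+8+12=22, value 25+67+60=152
- C+F: weight 8+14=22, value 67+70=137
- A+C+H: weight 7+8+7=22, value 38+67+26=131
- A+B+C: weight 7+2+8=17, value 38+25+67=130
- C+E: weight 8+12=20, value 67+60=127
Best: 152 pts.

152 pts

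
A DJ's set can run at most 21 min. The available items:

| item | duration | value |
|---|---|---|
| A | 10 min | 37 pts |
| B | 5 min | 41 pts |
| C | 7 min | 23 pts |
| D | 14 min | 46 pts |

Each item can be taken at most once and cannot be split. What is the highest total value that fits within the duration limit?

87 pts

Check high-value combinations within 21 min:
- B+D: duration 5+14=19, value 41+46=87
- A+B: duration 10+5=15, value 37+41=78
- C+D: duration 7+14=21, value 23+46=69
- B+C: duration 5+7=12, value 41+23=64
Best: 87 pts.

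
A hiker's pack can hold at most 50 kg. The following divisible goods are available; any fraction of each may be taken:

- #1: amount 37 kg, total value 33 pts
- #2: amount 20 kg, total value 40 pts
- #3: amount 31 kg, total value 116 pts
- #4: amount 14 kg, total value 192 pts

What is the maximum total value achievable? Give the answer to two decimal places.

Take in order of value per unit:
- #4 (192/14 per unit): all 14 → value 192, running total 192.00
- #3 (116/31 per unit): all 31 → value 116, running total 308.00
- #2 (40/20 per unit): 5 of 20 → value 5×40/20 = 10.0000, running total 318.00
Total 318.00.

318.00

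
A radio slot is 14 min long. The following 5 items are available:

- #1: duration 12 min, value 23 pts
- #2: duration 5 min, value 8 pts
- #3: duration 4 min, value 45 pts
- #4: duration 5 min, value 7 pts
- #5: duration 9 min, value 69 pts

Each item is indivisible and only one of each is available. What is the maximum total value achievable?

114 pts

This is a 0/1 knapsack; check combinations near the capacity.
- #3+#5: duration 4+9=13, value 45+69=114
- #2+#5: duration 5+9=14, value 8+69=77
- #4+#5: duration 5+9=14, value 7+69=76
Best: 114 pts.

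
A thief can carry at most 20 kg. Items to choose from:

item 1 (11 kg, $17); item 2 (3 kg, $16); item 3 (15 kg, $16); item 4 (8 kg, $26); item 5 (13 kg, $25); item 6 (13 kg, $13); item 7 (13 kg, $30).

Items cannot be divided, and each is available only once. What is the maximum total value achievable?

$46

Check high-value combinations within 20 kg:
- item 2+item 7: weight 3+13=16, value 16+30=46
- item 1+item 4: weight 11+8=19, value 17+26=43
- item 2+item 4: weight 3+8=11, value 16+26=42
- item 2+item 5: weight 3+13=16, value 16+25=41
- item 1+item 2: weight 11+3=14, value 17+16=33
Best: $46.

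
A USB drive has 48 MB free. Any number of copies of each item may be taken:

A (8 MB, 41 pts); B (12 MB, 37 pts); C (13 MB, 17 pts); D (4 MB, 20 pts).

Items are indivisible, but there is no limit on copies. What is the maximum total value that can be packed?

Best value-per-unit is A at 41/8, and filling with it alone uses size 6×8=48. No mix of the others beats 6×41 = 246.

246 pts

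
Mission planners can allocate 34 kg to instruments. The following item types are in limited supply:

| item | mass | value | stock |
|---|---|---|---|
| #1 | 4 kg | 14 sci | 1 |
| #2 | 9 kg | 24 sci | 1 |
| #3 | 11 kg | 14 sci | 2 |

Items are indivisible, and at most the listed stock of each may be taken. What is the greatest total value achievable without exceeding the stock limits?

Top feasible selections:
- 1×#1 + 1×#2 + 1×#3: mass 24, value 52
- 1×#2 + 2×#3: mass 31, value 52
- 1×#1 + 2×#3: mass 26, value 42
- 1×#1 + 1×#2: mass 13, value 38
Best: 52 sci.

52 sci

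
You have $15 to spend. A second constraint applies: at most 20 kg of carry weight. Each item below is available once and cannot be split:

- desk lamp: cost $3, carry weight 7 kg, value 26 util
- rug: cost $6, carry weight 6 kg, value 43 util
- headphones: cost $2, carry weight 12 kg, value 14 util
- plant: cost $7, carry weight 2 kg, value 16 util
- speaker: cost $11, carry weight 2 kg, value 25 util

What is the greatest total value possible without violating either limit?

73 util

Feasible sets respecting both limits:
- rug+headphones+plant: cost 15, carry weight 20, value 73
- desk lamp+rug: cost 9, carry weight 13, value 69
- rug+plant: cost 13, carry weight 8, value 59
Best: 73 util.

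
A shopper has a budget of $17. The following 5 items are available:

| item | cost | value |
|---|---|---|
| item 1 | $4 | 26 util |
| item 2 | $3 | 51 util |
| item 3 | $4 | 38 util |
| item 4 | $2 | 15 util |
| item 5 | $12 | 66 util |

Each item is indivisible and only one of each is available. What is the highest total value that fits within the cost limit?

This is a 0/1 knapsack; check combinations near the capacity.
- item 2+item 4+item 5: cost 3+2+12=17, value 51+15+66=132
- item 1+item 2+item 3+item 4: cost 4+3+4+2=13, value 26+51+38+15=130
- item 2+item 5: cost 3+12=15, value 51+66=117
- item 1+item 2+item 3: cost 4+3+4=11, value 26+51+38=115
Best: 132 util.

132 util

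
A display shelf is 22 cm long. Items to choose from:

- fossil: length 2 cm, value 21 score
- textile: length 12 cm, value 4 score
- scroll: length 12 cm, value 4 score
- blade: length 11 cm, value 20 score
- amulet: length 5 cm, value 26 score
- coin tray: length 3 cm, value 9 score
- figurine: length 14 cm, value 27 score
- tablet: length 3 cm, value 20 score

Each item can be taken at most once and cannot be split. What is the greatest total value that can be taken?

87 score

This is a 0/1 knapsack; check combinations near the capacity.
- fossil+blade+amulet+tablet: length 2+11+5+3=21, value 21+20+26+20=87
- fossil+coin tray+figurine+tablet: length 2+3+14+3=22, value 21+9+27+20=77
- fossil+amulet+coin tray+tablet: length 2+5+3+3=13, value 21+26+9+20=76
- fossil+blade+amulet+coin tray: length 2+11+5+3=21, value 21+20+26+9=76
Best: 87 score.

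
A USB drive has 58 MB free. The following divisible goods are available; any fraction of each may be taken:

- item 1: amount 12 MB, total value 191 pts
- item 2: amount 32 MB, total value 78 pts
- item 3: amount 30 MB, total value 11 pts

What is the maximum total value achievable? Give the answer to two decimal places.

Take in order of value per unit:
- item 1 (191/12 per unit): all 12 → value 191, running total 191.00
- item 2 (78/32 per unit): all 32 → value 78, running total 269.00
- item 3 (11/30 per unit): 14 of 30 → value 14×11/30 = 5.1333, running total 274.13
Total 274.13.

274.13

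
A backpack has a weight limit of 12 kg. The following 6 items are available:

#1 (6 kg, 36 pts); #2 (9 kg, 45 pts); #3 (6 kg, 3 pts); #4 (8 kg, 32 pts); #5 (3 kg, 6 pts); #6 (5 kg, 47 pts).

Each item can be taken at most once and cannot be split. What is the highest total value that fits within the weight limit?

83 pts

Check high-value combinations within 12 kg:
- #1+#6: weight 6+5=11, value 36+47=83
- #5+#6: weight 3+5=8, value 6+47=53
- #2+#5: weight 9+3=12, value 45+6=51
Best: 83 pts.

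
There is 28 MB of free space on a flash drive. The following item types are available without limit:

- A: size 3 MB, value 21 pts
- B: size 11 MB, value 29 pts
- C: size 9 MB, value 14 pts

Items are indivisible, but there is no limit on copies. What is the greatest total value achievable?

189 pts

Best value-per-unit is A at 21/3, and filling with it alone uses size 9×3=27. No mix of the others beats 9×21 = 189.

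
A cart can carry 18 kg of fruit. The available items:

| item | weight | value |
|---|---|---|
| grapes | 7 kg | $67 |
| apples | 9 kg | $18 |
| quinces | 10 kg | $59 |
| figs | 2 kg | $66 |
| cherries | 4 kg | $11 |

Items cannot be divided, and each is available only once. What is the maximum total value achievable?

$151

Check high-value combinations within 18 kg:
- grapes+apples+figs: weight 7+9+2=18, value 67+18+66=151
- grapes+figs+cherries: weight 7+2+4=13, value 67+66+11=144
- quinces+figs+cherries: weight 10+2+4=16, value 59+66+11=136
- grapes+figs: weight 7+2=9, value 67+66=133
Best: $151.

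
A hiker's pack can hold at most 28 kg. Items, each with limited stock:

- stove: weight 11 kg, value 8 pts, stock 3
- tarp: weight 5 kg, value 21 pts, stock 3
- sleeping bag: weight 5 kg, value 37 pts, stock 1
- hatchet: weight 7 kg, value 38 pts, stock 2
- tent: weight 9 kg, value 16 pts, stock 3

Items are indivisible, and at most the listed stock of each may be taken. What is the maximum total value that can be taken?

Top feasible selections:
- 3×tarp + 1×sleeping bag + 1×hatchet: weight 27, value 138
- 1×tarp + 1×sleeping bag + 2×hatchet: weight 24, value 134
- 1×sleeping bag + 2×hatchet + 1×tent: weight 28, value 129
Best: 138 pts.

138 pts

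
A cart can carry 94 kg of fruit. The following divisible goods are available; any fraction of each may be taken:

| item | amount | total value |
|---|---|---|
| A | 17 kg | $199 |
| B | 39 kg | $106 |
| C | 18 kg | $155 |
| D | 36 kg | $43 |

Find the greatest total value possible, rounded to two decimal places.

483.89

Take in order of value per unit:
- A (199/17 per unit): all 17 → value 199, running total 199.00
- C (155/18 per unit): all 18 → value 155, running total 354.00
- B (106/39 per unit): all 39 → value 106, running total 460.00
- D (43/36 per unit): 20 of 36 → value 20×43/36 = 23.8889, running total 483.89
Total 483.89.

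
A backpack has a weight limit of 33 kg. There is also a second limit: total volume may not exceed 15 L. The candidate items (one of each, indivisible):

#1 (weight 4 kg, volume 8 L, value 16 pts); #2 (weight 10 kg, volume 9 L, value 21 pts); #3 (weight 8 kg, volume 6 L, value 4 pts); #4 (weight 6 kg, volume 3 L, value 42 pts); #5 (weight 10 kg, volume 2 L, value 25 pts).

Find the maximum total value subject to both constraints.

88 pts

Feasible sets respecting both limits:
- #2+#4+#5: weight 26, volume 14, value 88
- #1+#4+#5: weight 20, volume 13, value 83
- #3+#4+#5: weight 24, volume 11, value 71
- #4+#5: weight 16, volume 5, value 67
Best: 88 pts.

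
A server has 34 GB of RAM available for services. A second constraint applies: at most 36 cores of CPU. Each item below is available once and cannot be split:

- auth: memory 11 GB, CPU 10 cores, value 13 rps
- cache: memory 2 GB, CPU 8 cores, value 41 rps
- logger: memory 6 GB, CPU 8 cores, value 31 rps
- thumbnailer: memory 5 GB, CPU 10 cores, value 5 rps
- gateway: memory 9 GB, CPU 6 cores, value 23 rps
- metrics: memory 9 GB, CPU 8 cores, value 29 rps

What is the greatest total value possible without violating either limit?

124 rps

Feasible sets respecting both limits:
- cache+logger+gateway+metrics: memory 26, CPU 30, value 124
- auth+cache+logger+metrics: memory 28, CPU 34, value 114
- auth+cache+logger+gateway: memory 28, CPU 32, value 108
- cache+logger+thumbnailer+metrics: memory 22, CPU 34, value 106
Best: 124 rps.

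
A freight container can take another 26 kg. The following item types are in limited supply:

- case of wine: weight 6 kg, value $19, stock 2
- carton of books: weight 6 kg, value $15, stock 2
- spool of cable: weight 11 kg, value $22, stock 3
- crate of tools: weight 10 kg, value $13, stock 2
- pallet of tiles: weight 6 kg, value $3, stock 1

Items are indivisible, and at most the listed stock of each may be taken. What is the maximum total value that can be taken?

Best selections within weight 26 and stock limits:
- 2×case of wine + 2×carton of books: weight 24, value 68
- 2×case of wine + 1×spool of cable: weight 23, value 60
- 1×case of wine + 1×carton of books + 1×spool of cable: weight 23, value 56
- 2×case of wine + 1×carton of books + 1×pallet of tiles: weight 24, value 56
Best: $68.

$68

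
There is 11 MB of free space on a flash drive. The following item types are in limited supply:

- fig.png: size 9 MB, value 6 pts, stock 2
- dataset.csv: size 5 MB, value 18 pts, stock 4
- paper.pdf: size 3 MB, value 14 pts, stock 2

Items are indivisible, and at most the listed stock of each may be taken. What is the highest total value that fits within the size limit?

Best selections within size 11 and stock limits:
- 1×dataset.csv + 2×paper.pdf: size 11, value 46
- 2×dataset.csv: size 10, value 36
- 1×dataset.csv + 1×paper.pdf: size 8, value 32
- 2×paper.pdf: size 6, value 28
Best: 46 pts.

46 pts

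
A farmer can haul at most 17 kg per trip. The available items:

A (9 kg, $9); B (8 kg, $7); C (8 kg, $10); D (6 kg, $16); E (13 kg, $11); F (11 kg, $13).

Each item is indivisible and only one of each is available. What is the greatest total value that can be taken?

$29

This is a 0/1 knapsack; check combinations near the capacity.
- D+F: weight 6+11=17, value 16+13=29
- C+D: weight 8+6=14, value 10+16=26
- A+D: weight 9+6=15, value 9+16=25
Best: $29.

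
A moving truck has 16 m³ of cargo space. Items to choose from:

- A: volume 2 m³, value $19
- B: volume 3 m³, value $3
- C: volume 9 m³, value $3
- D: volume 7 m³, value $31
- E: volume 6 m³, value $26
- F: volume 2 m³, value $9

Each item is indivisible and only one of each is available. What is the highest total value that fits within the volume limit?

This is a 0/1 knapsack; check combinations near the capacity.
- A+D+E: volume 2+7+6=15, value 19+31+26=76
- D+E+F: volume 7+6+2=15, value 31+26+9=66
- A+B+D+F: volume 2+3+7+2=14, value 19+3+31+9=62
- B+D+E: volume 3+7+6=16, value 3+31+26=60
- A+D+F: volume 2+7+2=11, value 19+31+9=59
Best: $76.

$76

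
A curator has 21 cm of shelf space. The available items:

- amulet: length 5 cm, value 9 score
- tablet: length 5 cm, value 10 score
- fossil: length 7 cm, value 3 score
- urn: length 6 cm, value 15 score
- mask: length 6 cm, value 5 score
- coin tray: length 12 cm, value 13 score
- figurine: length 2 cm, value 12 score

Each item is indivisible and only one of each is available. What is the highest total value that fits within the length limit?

This is a 0/1 knapsack; check combinations near the capacity.
- amulet+tablet+urn+figurine: length 5+5+6+2=18, value 9+10+15+12=46
- tablet+urn+mask+figurine: length 5+6+6+2=19, value 10+15+5+12=42
- amulet+urn+mask+figurine: length 5+6+6+2=19, value 9+15+5+12=41
- tablet+fossil+urn+figurine: length 5+7+6+2=20, value 10+3+15+12=40
Best: 46 score.

46 score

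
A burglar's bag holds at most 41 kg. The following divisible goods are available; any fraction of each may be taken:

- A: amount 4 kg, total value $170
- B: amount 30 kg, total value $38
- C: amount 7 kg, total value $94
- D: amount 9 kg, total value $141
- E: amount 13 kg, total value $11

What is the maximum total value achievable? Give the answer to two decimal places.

431.60

Take in order of value per unit:
- A (170/4 per unit): all 4 → value 170, running total 170.00
- D (141/9 per unit): all 9 → value 141, running total 311.00
- C (94/7 per unit): all 7 → value 94, running total 405.00
- B (38/30 per unit): 21 of 30 → value 21×38/30 = 26.6000, running total 431.60
Total 431.60.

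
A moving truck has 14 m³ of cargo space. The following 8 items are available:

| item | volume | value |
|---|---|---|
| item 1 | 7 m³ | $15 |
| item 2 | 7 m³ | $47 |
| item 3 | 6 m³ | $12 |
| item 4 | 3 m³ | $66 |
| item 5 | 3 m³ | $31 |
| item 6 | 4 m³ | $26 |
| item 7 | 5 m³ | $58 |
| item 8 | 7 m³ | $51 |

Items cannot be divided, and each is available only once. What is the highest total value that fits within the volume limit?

Check high-value combinations within 14 m³:
- item 4+item 5+item 7: volume 3+3+5=11, value 66+31+58=155
- item 4+item 6+item 7: volume 3+4+5=12, value 66+26+58=150
- item 4+item 5+item 8: volume 3+3+7=13, value 66+31+51=148
- item 2+item 4+item 5: volume 7+3+3=13, value 47+66+31=144
- item 4+item 6+item 8: volume 3+4+7=14, value 66+26+51=143
Best: $155.

$155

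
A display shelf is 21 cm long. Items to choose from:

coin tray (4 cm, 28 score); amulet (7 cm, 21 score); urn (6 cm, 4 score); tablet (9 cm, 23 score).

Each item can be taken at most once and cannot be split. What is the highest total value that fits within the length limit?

This is a 0/1 knapsack; check combinations near the capacity.
- coin tray+amulet+tablet: length 4+7+9=20, value 28+21+23=72
- coin tray+urn+tablet: length 4+6+9=19, value 28+4+23=55
- coin tray+amulet+urn: length 4+7+6=17, value 28+21+4=53
- coin tray+tablet: length 4+9=13, value 28+23=51
- coin tray+amulet: length 4+7=11, value 28+21=49
Best: 72 score.

72 score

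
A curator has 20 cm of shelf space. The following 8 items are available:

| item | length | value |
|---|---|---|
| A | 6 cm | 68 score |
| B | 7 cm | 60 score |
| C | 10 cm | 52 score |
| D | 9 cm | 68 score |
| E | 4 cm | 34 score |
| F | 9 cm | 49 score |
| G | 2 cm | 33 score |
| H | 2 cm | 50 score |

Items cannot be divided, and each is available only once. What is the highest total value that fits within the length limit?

Check high-value combinations within 20 cm:
- A+D+G+H: length 6+9+2+2=19, value 68+68+33+50=219
- A+B+E+H: length 6+7+4+2=19, value 68+60+34+50=212
- A+B+G+H: length 6+7+2+2=17, value 68+60+33+50=211
Best: 219 score.

219 score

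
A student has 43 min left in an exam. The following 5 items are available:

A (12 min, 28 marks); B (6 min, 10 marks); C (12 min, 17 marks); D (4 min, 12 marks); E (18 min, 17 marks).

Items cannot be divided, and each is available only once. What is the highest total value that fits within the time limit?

Check high-value combinations within 43 min:
- A+B+C+D: time 12+6+12+4=34, value 28+10+17+12=67
- A+B+D+E: time 12+6+4+18=40, value 28+10+12+17=67
- A+C+E: time 12+12+18=42, value 28+17+17=62
- A+C+D: time 12+12+4=28, value 28+17+12=57
- A+D+E: time 12+4+18=34, value 28+12+17=57
Best: 67 marks.

67 marks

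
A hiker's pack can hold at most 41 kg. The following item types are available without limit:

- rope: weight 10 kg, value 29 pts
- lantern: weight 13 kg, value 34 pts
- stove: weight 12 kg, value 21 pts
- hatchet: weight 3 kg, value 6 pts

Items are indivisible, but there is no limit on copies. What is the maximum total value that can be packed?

116 pts

Best value-per-unit is rope at 29/10, and filling with it alone uses weight 4×10=40. No mix of the others beats 4×29 = 116.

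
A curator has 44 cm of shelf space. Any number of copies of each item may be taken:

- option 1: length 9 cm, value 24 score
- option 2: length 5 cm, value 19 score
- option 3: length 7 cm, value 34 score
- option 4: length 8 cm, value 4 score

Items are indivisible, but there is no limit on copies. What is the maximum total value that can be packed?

Best value-per-unit is option 3 at 34/7, and filling with it alone uses length 6×7=42. No mix of the others beats 6×34 = 204.

204 score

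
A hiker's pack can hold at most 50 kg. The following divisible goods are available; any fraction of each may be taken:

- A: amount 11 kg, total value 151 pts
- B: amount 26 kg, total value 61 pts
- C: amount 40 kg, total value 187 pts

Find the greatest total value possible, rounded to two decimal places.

Take in order of value per unit:
- A (151/11 per unit): all 11 → value 151, running total 151.00
- C (187/40 per unit): 39 of 40 → value 39×187/40 = 182.3250, running total 333.33
Total 333.33.

333.33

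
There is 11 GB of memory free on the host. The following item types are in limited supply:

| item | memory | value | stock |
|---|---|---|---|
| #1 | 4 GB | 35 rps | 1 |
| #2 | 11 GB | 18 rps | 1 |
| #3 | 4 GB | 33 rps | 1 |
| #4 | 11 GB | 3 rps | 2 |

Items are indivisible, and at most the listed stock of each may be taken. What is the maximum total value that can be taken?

68 rps

Best selections within memory 11 and stock limits:
- 1×#1 + 1×#3: memory 8, value 68
- 1×#1: memory 4, value 35
- 1×#3: memory 4, value 33
Best: 68 rps.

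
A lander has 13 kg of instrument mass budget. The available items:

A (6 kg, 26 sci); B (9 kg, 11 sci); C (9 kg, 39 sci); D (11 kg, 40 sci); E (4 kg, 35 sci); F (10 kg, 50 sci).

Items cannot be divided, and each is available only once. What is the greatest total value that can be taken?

Check high-value combinations within 13 kg:
- C+E: mass 9+4=13, value 39+35=74
- A+E: mass 6+4=10, value 26+35=61
- F: mass 10, value 50
Best: 74 sci.

74 sci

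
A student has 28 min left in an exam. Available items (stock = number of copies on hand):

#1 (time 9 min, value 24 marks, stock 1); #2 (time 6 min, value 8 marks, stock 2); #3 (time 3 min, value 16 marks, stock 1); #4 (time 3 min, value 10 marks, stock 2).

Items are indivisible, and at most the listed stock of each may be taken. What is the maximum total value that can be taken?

Top feasible selections:
- 1×#1 + 1×#2 + 1×#3 + 2×#4: time 24, value 68
- 1×#1 + 2×#2 + 1×#3 + 1×#4: time 27, value 66
Best: 68 marks.

68 marks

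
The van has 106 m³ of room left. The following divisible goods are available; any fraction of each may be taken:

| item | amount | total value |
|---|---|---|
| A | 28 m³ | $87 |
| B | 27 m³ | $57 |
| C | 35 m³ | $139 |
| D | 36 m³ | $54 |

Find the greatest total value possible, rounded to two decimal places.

Take in order of value per unit:
- C (139/35 per unit): all 35 → value 139, running total 139.00
- A (87/28 per unit): all 28 → value 87, running total 226.00
- B (57/27 per unit): all 27 → value 57, running total 283.00
- D (54/36 per unit): 16 of 36 → value 16×54/36 = 24.0000, running total 307.00
Total 307.00.

307.00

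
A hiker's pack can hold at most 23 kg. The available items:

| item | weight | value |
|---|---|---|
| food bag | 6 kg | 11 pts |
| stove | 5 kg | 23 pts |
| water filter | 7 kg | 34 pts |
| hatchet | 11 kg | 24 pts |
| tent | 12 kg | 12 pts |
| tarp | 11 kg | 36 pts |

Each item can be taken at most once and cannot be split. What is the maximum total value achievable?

93 pts

Check high-value combinations within 23 kg:
- stove+water filter+tarp: weight 5+7+11=23, value 23+34+36=93
- stove+water filter+hatchet: weight 5+7+11=23, value 23+34+24=81
- water filter+tarp: weight 7+11=18, value 34+36=70
- food bag+stove+tarp: weight 6+5+11=22, value 11+23+36=70
Best: 93 pts.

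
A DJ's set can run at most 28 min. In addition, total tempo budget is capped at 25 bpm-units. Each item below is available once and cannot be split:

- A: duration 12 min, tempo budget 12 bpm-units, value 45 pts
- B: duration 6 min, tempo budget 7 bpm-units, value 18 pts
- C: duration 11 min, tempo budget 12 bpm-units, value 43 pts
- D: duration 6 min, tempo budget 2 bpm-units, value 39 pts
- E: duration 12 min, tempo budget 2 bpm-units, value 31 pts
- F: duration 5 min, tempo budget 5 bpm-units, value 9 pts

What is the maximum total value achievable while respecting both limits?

102 pts

Feasible sets respecting both limits:
- A+B+D: duration 24, tempo budget 21, value 102
- B+C+D: duration 23, tempo budget 21, value 100
- A+D+F: duration 23, tempo budget 19, value 93
Best: 102 pts.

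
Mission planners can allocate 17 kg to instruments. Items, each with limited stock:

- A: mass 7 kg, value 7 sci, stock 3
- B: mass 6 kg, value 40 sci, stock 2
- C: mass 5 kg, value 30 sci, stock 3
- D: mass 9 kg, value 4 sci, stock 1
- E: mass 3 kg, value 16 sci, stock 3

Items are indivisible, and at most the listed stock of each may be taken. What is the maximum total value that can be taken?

Top feasible selections:
- 2×B + 1×C: mass 17, value 110
- 1×B + 1×C + 2×E: mass 17, value 102
Best: 110 sci.

110 sci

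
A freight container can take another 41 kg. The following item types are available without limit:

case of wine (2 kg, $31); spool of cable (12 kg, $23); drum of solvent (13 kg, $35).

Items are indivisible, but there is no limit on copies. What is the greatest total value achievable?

$620

Best value-per-unit is case of wine at 31/2, and filling with it alone uses weight 20×2=40. No mix of the others beats 20×31 = 620.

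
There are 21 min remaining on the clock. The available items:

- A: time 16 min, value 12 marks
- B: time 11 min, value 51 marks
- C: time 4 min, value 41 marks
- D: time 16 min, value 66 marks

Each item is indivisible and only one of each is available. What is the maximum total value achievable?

107 marks

Check high-value combinations within 21 min:
- C+D: time 4+16=20, value 41+66=107
- B+C: time 11+4=15, value 51+41=92
- D: time 16, value 66
Best: 107 marks.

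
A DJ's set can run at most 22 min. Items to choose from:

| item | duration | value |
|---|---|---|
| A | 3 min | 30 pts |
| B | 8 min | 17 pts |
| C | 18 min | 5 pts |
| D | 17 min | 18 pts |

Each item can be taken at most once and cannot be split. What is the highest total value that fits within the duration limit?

48 pts

Check high-value combinations within 22 min:
- A+D: duration 3+17=20, value 30+18=48
- A+B: duration 3+8=11, value 30+17=47
- A+C: duration 3+18=21, value 30+5=35
- A: duration 3, value 30
Best: 48 pts.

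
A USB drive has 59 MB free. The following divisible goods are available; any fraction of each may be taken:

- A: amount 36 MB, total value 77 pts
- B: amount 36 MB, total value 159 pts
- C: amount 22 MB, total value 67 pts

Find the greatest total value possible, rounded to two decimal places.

Take in order of value per unit:
- B (159/36 per unit): all 36 → value 159, running total 159.00
- C (67/22 per unit): all 22 → value 67, running total 226.00
- A (77/36 per unit): 1 of 36 → value 1×77/36 = 2.1389, running total 228.14
Total 228.14.

228.14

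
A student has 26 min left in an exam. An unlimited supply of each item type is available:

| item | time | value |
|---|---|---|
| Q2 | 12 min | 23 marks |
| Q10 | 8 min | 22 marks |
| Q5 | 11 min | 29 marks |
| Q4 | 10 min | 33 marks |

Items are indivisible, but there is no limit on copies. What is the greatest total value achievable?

Best value-per-unit is Q4 at 33/10; filling with it alone gives 2×33 = 66.
Optimal mix: 2×Q10 + 1×Q4 → time 26, value 77.

77 marks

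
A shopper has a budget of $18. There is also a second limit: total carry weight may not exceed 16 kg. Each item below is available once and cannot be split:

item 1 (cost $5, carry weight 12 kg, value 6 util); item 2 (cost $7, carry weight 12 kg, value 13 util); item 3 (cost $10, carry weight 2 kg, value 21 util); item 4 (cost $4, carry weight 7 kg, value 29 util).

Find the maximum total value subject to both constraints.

Feasible sets respecting both limits:
- item 3+item 4: cost 14, carry weight 9, value 50
- item 2+item 3: cost 17, carry weight 14, value 34
- item 4: cost 4, carry weight 7, value 29
- item 1+item 3: cost 15, carry weight 14, value 27
Best: 50 util.

50 util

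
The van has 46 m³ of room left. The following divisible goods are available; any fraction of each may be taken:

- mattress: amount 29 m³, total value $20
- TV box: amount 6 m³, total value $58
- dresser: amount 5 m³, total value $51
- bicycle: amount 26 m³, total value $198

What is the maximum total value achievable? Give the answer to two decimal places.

313.21

Take in order of value per unit:
- dresser (51/5 per unit): all 5 → value 51, running total 51.00
- TV box (58/6 per unit): all 6 → value 58, running total 109.00
- bicycle (198/26 per unit): all 26 → value 198, running total 307.00
- mattress (20/29 per unit): 9 of 29 → value 9×20/29 = 6.2069, running total 313.21
Total 313.21.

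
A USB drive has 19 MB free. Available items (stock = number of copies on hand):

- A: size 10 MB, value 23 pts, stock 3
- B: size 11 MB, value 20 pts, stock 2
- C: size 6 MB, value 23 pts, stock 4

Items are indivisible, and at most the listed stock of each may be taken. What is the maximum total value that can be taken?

Top feasible selections:
- 3×C: size 18, value 69
- 2×C: size 12, value 46
- 1×A + 1×C: size 16, value 46
Best: 69 pts.

69 pts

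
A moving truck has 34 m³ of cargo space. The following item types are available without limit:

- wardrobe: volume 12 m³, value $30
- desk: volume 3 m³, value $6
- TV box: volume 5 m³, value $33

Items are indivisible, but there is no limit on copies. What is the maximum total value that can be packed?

$204

Best value-per-unit is TV box at 33/5; filling with it alone gives 6×33 = 198.
Optimal mix: 1×desk + 6×TV box → volume 33, value 204.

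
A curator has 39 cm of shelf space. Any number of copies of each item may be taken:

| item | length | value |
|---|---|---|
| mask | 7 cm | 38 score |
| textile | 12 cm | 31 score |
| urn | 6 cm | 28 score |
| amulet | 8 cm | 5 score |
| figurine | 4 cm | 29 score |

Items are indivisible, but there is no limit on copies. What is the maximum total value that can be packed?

270 score

Best value-per-unit is figurine at 29/4; filling with it alone gives 9×29 = 261.
Optimal mix: 1×mask + 8×figurine → length 39, value 270.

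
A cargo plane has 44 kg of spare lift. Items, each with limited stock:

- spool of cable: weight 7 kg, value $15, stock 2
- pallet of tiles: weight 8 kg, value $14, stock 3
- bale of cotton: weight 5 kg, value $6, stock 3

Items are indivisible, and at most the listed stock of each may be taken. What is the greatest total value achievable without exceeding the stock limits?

$78

Best selections within weight 44 and stock limits:
- 2×spool of cable + 3×pallet of tiles + 1×bale of cotton: weight 43, value 78
- 2×spool of cable + 3×pallet of tiles: weight 38, value 72
- 2×spool of cable + 2×pallet of tiles + 2×bale of cotton: weight 40, value 70
- 1×spool of cable + 3×pallet of tiles + 2×bale of cotton: weight 41, value 69
Best: $78.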